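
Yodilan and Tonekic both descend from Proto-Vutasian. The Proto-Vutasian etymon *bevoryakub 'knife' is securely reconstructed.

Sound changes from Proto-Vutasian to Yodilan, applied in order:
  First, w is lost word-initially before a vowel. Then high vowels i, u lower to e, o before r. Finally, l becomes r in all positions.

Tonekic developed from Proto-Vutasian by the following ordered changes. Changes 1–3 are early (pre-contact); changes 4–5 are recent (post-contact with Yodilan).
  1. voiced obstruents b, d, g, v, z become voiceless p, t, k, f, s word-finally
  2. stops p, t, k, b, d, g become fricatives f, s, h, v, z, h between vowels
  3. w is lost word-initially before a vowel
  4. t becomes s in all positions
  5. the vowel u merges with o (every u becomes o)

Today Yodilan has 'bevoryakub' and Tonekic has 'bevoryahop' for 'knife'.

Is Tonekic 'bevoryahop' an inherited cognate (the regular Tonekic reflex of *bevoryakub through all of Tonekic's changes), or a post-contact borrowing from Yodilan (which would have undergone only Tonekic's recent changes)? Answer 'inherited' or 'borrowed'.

inherited

If inherited, *bevoryakub would pass through all of Tonekic's changes:
Tonekic: start from *bevoryakub.
  rule 1 (final devoicing): bevoryakub → bevoryakup
  rule 2 (intervocalic lenition): bevoryakup → bevoryahup
  rule 3: no change — bevoryahup
  rule 4: no change — bevoryahup
  rule 5 (vowel merger): bevoryahup → bevoryahop
  ⇒ Tonekic bevoryahop
If borrowed from Yodilan 'bevoryakub' after the early changes, it would undergo only the recent ones:
  rule 4 (unconditioned shift): no change (bevoryakub)
  rule 5 (vowel merger): bevoryakub → bevoryakob
  ⇒ as a loan: bevoryakob
Tonekic 'bevoryahop' matches the inherited outcome exactly, so it is an inherited cognate, not a loan.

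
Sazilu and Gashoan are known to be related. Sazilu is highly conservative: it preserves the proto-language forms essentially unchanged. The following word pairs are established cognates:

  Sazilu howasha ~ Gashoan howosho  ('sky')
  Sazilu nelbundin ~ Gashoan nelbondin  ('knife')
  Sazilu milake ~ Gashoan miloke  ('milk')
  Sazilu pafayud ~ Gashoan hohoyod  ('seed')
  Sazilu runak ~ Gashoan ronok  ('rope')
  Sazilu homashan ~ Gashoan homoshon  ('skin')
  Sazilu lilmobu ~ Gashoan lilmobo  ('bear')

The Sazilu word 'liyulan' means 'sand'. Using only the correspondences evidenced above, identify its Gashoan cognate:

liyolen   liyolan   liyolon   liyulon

pafayud ~ hohoyod — Sazilu u corresponds to Gashoan o after a consonant, before a consonant other than r, m, n, p, b, f, v.
homashan ~ homoshon — Sazilu a corresponds to Gashoan o after a consonant, before a nasal.
Applying these to Sazilu 'liyulan':
  liyulan → liyolan   (u→o after a consonant, before a consonant other than r, m, n, p, b, f, v)
  liyolan → liyolon   (a→o after a consonant, before a nasal)
So the Gashoan cognate is 'liyolon'.

liyolon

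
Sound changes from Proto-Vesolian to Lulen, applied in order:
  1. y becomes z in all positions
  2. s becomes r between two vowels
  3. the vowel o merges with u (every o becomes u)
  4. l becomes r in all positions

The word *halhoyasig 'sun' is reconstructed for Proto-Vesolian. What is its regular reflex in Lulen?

harhuzarig

Lulen: *halhoyasig > halhozasig > halhozarig > halhuzarig > harhuzarig  (by unconditioned shift, rhotacism, vowel merger, unconditioned shift)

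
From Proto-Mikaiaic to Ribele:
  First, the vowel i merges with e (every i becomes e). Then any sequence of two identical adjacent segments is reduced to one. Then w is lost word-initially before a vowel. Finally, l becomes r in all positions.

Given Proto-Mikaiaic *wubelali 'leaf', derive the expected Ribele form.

uberare

Ribele: start from *wubelali.
  rule 1 (vowel merger): wubelali → wubelale
  rule 2: no change — wubelale
  rule 3 (glide loss): wubelale → ubelale
  rule 4 (unconditioned shift): ubelale → uberare
  ⇒ Ribele uberare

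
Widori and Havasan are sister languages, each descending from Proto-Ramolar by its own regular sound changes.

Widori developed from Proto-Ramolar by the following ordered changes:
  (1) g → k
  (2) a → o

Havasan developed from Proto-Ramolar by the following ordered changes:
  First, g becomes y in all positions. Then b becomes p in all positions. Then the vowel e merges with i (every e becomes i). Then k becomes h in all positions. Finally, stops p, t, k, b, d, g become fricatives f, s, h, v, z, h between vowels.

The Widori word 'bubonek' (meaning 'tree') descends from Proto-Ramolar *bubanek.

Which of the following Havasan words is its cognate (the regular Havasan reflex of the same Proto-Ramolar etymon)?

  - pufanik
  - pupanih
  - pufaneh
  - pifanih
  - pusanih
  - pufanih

pufanih

Havasan: *bubanek
  bubanek (rule 1 does not apply)
  bubanek → pupanek   [unconditioned shift]
  pupanek → pupanik   [vowel merger]
  pupanik → pupanih   [unconditioned shift]
  pupanih → pufanih   [intervocalic lenition]
  giving Havasan pufanih.
Among the options, 'pufanih' alone shows every Havasan change applied in order.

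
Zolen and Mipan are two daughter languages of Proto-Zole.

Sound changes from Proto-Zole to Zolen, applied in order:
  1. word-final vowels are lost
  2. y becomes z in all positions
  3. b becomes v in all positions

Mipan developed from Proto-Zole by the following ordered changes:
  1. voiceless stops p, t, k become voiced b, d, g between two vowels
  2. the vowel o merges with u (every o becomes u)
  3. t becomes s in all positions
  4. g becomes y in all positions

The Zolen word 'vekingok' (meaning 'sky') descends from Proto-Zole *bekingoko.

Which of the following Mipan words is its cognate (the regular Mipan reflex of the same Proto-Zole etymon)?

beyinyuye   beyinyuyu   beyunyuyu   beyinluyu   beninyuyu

beyinyuyu

Mipan: *bekingoko > begingogo > begingugu > beyinyuyu  (by intervocalic voicing, vowel merger, unconditioned shift)
The other candidates each miss or misapply at least one Mipan change.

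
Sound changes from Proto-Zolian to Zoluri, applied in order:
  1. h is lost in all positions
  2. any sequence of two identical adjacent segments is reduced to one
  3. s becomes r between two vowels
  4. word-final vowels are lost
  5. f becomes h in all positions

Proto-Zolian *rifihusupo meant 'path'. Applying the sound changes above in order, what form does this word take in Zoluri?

rihiurup

Zoluri: *rifihusupo
  rifihusupo → rifiusupo   [h-loss]
  rifiusupo (rule 2 does not apply)
  rifiusupo → rifiurupo   [rhotacism]
  rifiurupo → rifiurup   [apocope]
  rifiurup → rihiurup   [unconditioned shift]
  giving Zoluri rihiurup.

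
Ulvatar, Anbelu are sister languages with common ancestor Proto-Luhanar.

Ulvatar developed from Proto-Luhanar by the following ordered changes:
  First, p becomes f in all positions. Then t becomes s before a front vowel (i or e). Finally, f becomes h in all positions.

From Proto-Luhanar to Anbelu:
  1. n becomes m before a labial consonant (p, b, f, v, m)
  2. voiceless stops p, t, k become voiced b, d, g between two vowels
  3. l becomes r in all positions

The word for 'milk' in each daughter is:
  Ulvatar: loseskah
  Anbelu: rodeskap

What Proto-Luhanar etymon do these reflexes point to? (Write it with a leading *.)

*loteskap

Position 1: Ulvatar has l, Anbelu has r. Ulvatar preserves l here (none of its changes turn any other segment into l), so the proto-segment is *l.
Position 8: Ulvatar has h, Anbelu has p. Anbelu preserves p here (none of its changes turn any other segment into p), so the proto-segment is *p.
This points to *loteskap. Verify forward in each daughter:
Ulvatar: start from *loteskap.
  rule 1 (unconditioned shift): loteskap → loteskaf
  rule 2 (palatalisation): loteskaf → loseskaf
  rule 3 (unconditioned shift): loseskaf → loseskah
  ⇒ Ulvatar loseskah
Anbelu: *loteskap
  loteskap (rule 1 does not apply)
  loteskap → lodeskap   [intervocalic voicing]
  lodeskap → rodeskap   [unconditioned shift]
  giving Anbelu rodeskap.
Only *loteskap yields all of Ulvatar loseskah, Anbelu rodeskap.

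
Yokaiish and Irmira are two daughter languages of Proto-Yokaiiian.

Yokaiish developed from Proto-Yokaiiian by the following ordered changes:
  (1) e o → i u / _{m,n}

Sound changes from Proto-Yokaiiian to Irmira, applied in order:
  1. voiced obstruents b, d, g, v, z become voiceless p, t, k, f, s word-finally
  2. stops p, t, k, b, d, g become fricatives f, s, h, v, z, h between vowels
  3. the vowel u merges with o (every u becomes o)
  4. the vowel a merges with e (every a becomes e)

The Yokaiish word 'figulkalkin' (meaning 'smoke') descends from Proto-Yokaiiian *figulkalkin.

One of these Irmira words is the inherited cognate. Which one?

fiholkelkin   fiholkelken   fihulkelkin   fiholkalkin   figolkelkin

fiholkelkin

Irmira: start from *figulkalkin.
  rule 1: no change — figulkalkin
  rule 2 (intervocalic lenition): figulkalkin → fihulkalkin
  rule 3 (vowel merger): fihulkalkin → fiholkalkin
  rule 4 (vowel merger): fiholkalkin → fiholkelkin
  ⇒ Irmira fiholkelkin
The other candidates each miss or misapply at least one Irmira change.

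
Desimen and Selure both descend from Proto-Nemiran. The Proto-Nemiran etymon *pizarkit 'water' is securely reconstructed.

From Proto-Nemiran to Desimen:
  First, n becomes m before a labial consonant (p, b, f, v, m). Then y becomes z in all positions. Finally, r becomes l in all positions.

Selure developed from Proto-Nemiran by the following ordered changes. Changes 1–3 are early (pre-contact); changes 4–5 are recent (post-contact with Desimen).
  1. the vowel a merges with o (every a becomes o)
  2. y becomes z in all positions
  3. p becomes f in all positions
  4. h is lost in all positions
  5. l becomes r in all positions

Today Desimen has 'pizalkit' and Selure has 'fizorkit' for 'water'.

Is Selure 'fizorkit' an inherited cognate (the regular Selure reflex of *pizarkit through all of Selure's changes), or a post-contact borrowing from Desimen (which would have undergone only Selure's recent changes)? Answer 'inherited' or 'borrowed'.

If inherited, *pizarkit would pass through all of Selure's changes:
Selure: start from *pizarkit.
  rule 1 (vowel merger): pizarkit → pizorkit
  rule 2: no change — pizorkit
  rule 3 (unconditioned shift): pizorkit → fizorkit
  rule 4: no change — fizorkit
  rule 5: no change — fizorkit
  ⇒ Selure fizorkit
If borrowed from Desimen 'pizalkit' after the early changes, it would undergo only the recent ones:
  rule 4 (h-loss): no change (pizalkit)
  rule 5 (unconditioned shift): pizalkit → pizarkit
  ⇒ as a loan: pizarkit
Selure 'fizorkit' matches the inherited outcome exactly, so it is an inherited cognate, not a loan.

inherited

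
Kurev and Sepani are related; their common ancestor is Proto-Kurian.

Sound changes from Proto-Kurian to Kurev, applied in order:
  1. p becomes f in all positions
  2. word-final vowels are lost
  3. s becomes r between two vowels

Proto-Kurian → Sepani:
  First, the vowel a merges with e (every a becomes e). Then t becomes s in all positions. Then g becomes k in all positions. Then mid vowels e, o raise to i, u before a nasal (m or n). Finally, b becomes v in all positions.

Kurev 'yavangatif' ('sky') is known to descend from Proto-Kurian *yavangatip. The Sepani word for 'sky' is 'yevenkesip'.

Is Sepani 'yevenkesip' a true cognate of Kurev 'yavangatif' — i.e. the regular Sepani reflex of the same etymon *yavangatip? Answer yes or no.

Derive the expected Sepani reflex of *yavangatip:
Sepani: *yavangatip > yevengetip > yevengesip > yevenkesip > yevinkesip  (by vowel merger, unconditioned shift, unconditioned shift, pre-nasal raising)
The regular Sepani reflex would be 'yevinkesip', but the attested form is 'yevenkesip'. The correspondence is irregular, so they are not cognates (the Sepani form has a different source).

no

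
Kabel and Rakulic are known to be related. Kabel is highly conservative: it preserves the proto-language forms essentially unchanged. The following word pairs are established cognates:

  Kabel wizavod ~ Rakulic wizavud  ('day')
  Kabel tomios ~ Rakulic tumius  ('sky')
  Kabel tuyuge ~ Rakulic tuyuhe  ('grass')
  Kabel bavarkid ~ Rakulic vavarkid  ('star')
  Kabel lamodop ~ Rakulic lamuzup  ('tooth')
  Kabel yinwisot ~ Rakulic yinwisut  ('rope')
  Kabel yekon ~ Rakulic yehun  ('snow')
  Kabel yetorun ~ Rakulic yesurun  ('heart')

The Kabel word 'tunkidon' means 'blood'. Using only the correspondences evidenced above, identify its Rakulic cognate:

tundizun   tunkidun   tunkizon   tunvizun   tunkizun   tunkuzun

tunkizun

lamodop ~ lamuzup — Kabel d corresponds to Rakulic z between vowels (before a back vowel).
yekon ~ yehun — Kabel o corresponds to Rakulic u after a consonant, before a nasal.
Applying these to Kabel 'tunkidon':
  tunkidon → tunkizon   (d→z between vowels (before a back vowel))
  tunkizon → tunkizun   (o→u after a consonant, before a nasal)
So the Rakulic cognate is 'tunkizun'.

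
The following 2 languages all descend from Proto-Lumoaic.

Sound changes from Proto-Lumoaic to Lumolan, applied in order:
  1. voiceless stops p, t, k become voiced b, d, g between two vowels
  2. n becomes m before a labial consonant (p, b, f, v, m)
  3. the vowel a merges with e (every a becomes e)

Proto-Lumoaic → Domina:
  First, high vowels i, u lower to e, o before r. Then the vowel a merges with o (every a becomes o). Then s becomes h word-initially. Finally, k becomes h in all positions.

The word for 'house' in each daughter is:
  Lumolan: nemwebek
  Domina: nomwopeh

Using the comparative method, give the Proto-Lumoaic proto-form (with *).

*namwapek

Position 8: Lumolan has k, Domina has h. Lumolan preserves k here (none of its changes turn any other segment into k), so the proto-segment is *k.
Position 2: Lumolan has e, Domina has o. Taking the neighbouring segments as reconstructed: Lumolan e could go back to *a or *e; Domina o could go back to *a or *o — the one source consistent with every daughter is *a.
Position 5: Lumolan has e, Domina has o. Taking the neighbouring segments as reconstructed: Lumolan e could go back to *a or *e; Domina o could go back to *a or *o — the one source consistent with every daughter is *a.
This points to *namwapek. Verify forward in each daughter:
Lumolan: start from *namwapek.
  rule 1 (intervocalic voicing): namwapek → namwabek
  rule 2: no change — namwabek
  rule 3 (vowel merger): namwabek → nemwebek
  ⇒ Lumolan nemwebek
Domina: *namwapek > nomwopek > nomwopeh  (by vowel merger, unconditioned shift)
Only *namwapek yields all of Lumolan nemwebek, Domina nomwopeh.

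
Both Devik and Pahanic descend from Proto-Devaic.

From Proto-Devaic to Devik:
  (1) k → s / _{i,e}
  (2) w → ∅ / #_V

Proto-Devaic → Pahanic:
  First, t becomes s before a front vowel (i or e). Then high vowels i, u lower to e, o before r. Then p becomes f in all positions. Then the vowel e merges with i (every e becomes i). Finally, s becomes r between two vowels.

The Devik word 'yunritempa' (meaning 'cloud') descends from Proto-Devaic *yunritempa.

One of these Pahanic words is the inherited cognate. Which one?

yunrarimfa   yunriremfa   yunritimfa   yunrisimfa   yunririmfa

yunririmfa

Pahanic: *yunritempa
  yunritempa → yunrisempa   [palatalisation]
  yunrisempa (rule 2 does not apply)
  yunrisempa → yunrisemfa   [unconditioned shift]
  yunrisemfa → yunrisimfa   [vowel merger]
  yunrisimfa → yunririmfa   [rhotacism]
  giving Pahanic yunririmfa.
Only 'yunririmfa' matches the regular Pahanic development of *yunritempa.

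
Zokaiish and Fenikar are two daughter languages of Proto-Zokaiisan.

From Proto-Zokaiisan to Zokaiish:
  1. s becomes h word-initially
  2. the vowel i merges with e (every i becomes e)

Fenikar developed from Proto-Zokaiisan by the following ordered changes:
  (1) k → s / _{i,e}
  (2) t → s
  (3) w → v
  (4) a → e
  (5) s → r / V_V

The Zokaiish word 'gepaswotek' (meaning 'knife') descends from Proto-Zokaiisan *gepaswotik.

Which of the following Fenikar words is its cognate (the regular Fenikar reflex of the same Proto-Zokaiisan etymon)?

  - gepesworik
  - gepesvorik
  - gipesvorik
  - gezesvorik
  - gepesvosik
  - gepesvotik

gepesvorik

Fenikar: start from *gepaswotik.
  rule 1: no change — gepaswotik
  rule 2 (unconditioned shift): gepaswotik → gepaswosik
  rule 3 (unconditioned shift): gepaswosik → gepasvosik
  rule 4 (vowel merger): gepasvosik → gepesvosik
  rule 5 (rhotacism): gepesvosik → gepesvorik
  ⇒ Fenikar gepesvorik
The other candidates each miss or misapply at least one Fenikar change.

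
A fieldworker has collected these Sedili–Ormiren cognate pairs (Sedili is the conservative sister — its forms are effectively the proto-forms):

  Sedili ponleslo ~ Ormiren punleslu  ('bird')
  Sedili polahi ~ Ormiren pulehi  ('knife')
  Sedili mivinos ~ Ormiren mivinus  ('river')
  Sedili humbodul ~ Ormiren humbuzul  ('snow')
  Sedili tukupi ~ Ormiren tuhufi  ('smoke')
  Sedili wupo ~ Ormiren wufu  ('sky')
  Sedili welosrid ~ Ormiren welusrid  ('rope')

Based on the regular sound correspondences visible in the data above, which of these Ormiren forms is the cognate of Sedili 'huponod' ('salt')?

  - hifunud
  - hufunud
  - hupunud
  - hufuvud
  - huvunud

hufunud

wupo ~ wufu — Sedili p corresponds to Ormiren f between vowels (before a back vowel).
ponleslo ~ punleslu — Sedili o corresponds to Ormiren u after a consonant, before a nasal.
polahi ~ pulehi, mivinos ~ mivinus — Sedili o corresponds to Ormiren u after a consonant, before a consonant other than r, m, n, p, b, f, v.
Applying these to Sedili 'huponod':
  huponod → hufonod   (p→f between vowels (before a back vowel))
  hufonod → hufunod   (o→u after a consonant, before a nasal)
  hufunod → hufunud   (o→u after a consonant, before a consonant other than r, m, n, p, b, f, v)
So the Ormiren cognate is 'hufunud'.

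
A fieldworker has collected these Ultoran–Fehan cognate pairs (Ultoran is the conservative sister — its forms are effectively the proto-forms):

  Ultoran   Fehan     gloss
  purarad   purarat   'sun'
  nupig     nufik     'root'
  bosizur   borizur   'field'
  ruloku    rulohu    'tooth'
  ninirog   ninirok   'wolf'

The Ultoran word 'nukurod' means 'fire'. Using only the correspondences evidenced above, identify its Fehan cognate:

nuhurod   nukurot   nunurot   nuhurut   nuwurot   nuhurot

ruloku ~ rulohu — Ultoran k corresponds to Fehan h between vowels (before a back vowel).
purarad ~ purarat — Ultoran d corresponds to Fehan t word-finally.
Applying these to Ultoran 'nukurod':
  nukurod → nuhurod   (k→h between vowels (before a back vowel))
  nuhurod → nuhurot   (d→t word-finally)
So the Fehan cognate is 'nuhurot'.

nuhurot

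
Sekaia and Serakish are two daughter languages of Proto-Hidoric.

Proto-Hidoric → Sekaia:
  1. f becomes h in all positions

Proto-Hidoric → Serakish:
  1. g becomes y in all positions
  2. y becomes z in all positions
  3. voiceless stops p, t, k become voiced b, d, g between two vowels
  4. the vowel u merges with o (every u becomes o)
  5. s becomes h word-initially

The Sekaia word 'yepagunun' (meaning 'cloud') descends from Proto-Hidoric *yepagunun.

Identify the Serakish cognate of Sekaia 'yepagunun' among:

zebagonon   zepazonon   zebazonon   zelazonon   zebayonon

zebazonon

Serakish: *yepagunun
  yepagunun → yepayunun   [unconditioned shift]
  yepayunun → zepazunun   [unconditioned shift]
  zepazunun → zebazunun   [intervocalic voicing]
  zebazunun → zebazonon   [vowel merger]
  zebazonon (rule 5 does not apply)
  giving Serakish zebazonon.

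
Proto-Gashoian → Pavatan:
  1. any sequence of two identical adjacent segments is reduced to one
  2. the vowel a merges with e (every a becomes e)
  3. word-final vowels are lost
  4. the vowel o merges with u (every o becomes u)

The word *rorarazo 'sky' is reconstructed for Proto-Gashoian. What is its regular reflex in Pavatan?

Pavatan: *rorarazo
  rorarazo (rule 1 does not apply)
  rorarazo → rorerezo   [vowel merger]
  rorerezo → rorerez   [apocope]
  rorerez → rurerez   [vowel merger]
  giving Pavatan rurerez.

rurerez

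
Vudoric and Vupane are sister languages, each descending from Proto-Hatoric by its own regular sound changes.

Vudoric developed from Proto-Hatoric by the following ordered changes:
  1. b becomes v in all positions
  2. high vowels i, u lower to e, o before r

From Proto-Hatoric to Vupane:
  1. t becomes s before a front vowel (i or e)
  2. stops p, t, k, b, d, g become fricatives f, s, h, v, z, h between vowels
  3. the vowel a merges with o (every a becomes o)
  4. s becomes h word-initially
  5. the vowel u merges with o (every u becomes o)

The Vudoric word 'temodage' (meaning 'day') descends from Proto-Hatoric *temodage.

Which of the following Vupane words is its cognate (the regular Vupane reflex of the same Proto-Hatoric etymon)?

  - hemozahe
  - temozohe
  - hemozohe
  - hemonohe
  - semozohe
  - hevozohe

hemozohe

Vupane: *temodage
  temodage → semodage   [palatalisation]
  semodage → semozahe   [intervocalic lenition]
  semozahe → semozohe   [vowel merger]
  semozohe → hemozohe   [debuccalisation]
  hemozohe (rule 5 does not apply)
  giving Vupane hemozohe.
Only 'hemozohe' matches the regular Vupane development of *temodage.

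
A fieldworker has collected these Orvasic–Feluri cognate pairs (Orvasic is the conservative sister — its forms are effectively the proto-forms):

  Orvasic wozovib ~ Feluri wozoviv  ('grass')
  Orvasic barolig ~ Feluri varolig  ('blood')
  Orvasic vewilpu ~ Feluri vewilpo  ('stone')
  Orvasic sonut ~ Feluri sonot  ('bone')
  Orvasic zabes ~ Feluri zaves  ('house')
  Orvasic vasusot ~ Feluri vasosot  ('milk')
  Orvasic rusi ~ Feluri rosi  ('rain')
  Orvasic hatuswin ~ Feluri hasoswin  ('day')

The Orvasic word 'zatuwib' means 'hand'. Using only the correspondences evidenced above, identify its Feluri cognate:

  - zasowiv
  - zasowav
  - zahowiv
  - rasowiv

zasowiv

hatuswin ~ hasoswin — Orvasic t corresponds to Feluri s between vowels (before a back vowel).
sonut ~ sonot, vasusot ~ vasosot — Orvasic u corresponds to Feluri o after a consonant, before a consonant other than r, m, n, p, b, f, v.
wozovib ~ wozoviv — Orvasic b corresponds to Feluri v word-finally.
Applying these to Orvasic 'zatuwib':
  zatuwib → zasuwib   (t→s between vowels (before a back vowel))
  zasuwib → zasowib   (u→o after a consonant, before a consonant other than r, m, n, p, b, f, v)
  zasowib → zasowiv   (b→v word-finally)
So the Feluri cognate is 'zasowiv'.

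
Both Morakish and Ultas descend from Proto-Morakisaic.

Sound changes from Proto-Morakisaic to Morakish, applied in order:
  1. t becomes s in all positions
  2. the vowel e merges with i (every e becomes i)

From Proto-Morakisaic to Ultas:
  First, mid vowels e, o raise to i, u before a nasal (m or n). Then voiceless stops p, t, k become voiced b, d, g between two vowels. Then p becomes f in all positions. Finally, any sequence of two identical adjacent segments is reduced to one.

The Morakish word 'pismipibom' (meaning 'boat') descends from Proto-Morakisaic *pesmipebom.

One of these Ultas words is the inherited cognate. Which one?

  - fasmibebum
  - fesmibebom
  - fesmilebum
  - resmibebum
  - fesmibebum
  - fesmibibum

Ultas: *pesmipebom > pesmipebum > pesmibebum > fesmibebum  (by pre-nasal raising, intervocalic voicing, unconditioned shift)
The other candidates each miss or misapply at least one Ultas change.

fesmibebum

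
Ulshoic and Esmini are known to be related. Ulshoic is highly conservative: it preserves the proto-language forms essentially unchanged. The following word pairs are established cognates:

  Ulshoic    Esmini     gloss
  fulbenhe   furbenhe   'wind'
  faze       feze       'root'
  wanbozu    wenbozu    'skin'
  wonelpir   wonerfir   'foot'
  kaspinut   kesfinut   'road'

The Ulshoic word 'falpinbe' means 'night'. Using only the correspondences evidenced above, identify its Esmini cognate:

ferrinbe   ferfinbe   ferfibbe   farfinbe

ferfinbe

faze ~ feze, kaspinut ~ kesfinut — Ulshoic a corresponds to Esmini e after a consonant, before a consonant other than r, m, n, p, b, f, v.
wonelpir ~ wonerfir — Ulshoic l corresponds to Esmini r after a vowel, before a labial obstruent.
wonelpir ~ wonerfir, kaspinut ~ kesfinut — Ulshoic p corresponds to Esmini f after a consonant, before a front vowel.
Applying these to Ulshoic 'falpinbe':
  falpinbe → felpinbe   (a→e after a consonant, before a consonant other than r, m, n, p, b, f, v)
  felpinbe → ferpinbe   (l→r after a vowel, before a labial obstruent)
  ferpinbe → ferfinbe   (p→f after a consonant, before a front vowel)
So the Esmini cognate is 'ferfinbe'.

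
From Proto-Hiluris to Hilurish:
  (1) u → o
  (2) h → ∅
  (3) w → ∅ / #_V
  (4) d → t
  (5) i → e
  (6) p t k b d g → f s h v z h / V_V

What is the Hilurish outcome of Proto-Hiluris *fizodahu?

fezosao

Hilurish: start from *fizodahu.
  rule 1 (vowel merger): fizodahu → fizodaho
  rule 2 (h-loss): fizodaho → fizodao
  rule 3: no change — fizodao
  rule 4 (unconditioned shift): fizodao → fizotao
  rule 5 (vowel merger): fizotao → fezotao
  rule 6 (intervocalic lenition): fezotao → fezosao
  ⇒ Hilurish fezosao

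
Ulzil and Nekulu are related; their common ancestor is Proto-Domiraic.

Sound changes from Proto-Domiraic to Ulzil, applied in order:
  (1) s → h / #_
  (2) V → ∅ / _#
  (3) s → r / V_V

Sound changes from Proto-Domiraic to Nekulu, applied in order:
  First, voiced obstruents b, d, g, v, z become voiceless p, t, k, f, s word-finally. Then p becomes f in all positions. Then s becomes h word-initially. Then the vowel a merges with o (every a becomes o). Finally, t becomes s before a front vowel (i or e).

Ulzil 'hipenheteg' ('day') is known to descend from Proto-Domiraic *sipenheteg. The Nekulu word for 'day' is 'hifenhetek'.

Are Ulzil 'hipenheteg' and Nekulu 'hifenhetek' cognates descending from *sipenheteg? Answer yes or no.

no

Derive the expected Nekulu reflex of *sipenheteg:
Nekulu: *sipenheteg
  sipenheteg → sipenhetek   [final devoicing]
  sipenhetek → sifenhetek   [unconditioned shift]
  sifenhetek → hifenhetek   [debuccalisation]
  hifenhetek (rule 4 does not apply)
  hifenhetek → hifenhesek   [palatalisation]
  giving Nekulu hifenhesek.
The regular Nekulu reflex would be 'hifenhesek', but the attested form is 'hifenhetek'. The correspondence is irregular, so they are not cognates (the Nekulu form has a different source).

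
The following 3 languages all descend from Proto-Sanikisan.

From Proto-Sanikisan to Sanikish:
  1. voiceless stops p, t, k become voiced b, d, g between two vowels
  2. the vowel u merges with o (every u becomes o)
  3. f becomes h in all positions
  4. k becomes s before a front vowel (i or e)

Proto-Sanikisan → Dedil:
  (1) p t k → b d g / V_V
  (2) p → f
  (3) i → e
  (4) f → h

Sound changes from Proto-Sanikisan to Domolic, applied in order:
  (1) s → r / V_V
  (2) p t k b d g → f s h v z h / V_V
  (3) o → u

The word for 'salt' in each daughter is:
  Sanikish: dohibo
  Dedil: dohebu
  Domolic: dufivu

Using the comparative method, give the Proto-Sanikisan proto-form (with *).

Position 5: Sanikish has b, Dedil has b, Domolic has v. Taking the neighbouring segments as reconstructed: Sanikish b could go back to *p or *b; Dedil b could go back to *p or *b; Domolic v could go back to *b or *v — the one source consistent with every daughter is *b.
Position 2: Sanikish has o, Dedil has o, Domolic has u. Dedil preserves o here (none of its changes turn any other segment into o), so the proto-segment is *o.
Position 3: Sanikish has h, Dedil has h, Domolic has f. Taking the neighbouring segments as reconstructed: Sanikish h could go back to *f or *h; Dedil h could go back to *f or *h; Domolic f could go back to *p or *f — the one source consistent with every daughter is *f.
Verify the candidate proto-form against each daughter:
Sanikish: *dofibu
  dofibu (rule 1 does not apply)
  dofibu → dofibo   [vowel merger]
  dofibo → dohibo   [unconditioned shift]
  dohibo (rule 4 does not apply)
  giving Sanikish dohibo.
Dedil: start from *dofibu.
  rule 1: no change — dofibu
  rule 2: no change — dofibu
  rule 3 (vowel merger): dofibu → dofebu
  rule 4 (unconditioned shift): dofebu → dohebu
  ⇒ Dedil dohebu
Domolic: start from *dofibu.
  rule 1: no change — dofibu
  rule 2 (intervocalic lenition): dofibu → dofivu
  rule 3 (vowel merger): dofivu → dufivu
  ⇒ Domolic dufivu
Only *dofibu yields all of Sanikish dohibo, Dedil dohebu, Domolic dufivu.

*dofibu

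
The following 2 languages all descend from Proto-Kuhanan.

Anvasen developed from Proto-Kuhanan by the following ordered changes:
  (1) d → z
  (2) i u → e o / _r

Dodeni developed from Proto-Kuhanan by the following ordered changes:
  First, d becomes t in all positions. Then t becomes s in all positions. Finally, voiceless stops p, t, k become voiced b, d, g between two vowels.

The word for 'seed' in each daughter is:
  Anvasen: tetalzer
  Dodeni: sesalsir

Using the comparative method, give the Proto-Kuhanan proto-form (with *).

Position 6: Anvasen has z, Dodeni has s. Taking the neighbouring segments as reconstructed: Anvasen z could go back to *d or *z; Dodeni s could go back to *t or *d or *s — the one source consistent with every daughter is *d.
Position 7: Anvasen has e, Dodeni has i. Dodeni preserves i here (none of its changes turn any other segment into i), so the proto-segment is *i.
Position 3: Anvasen has t, Dodeni has s. Anvasen preserves t here (none of its changes turn any other segment into t), so the proto-segment is *t.
Verify the candidate proto-form against each daughter:
Anvasen: *tetaldir > tetalzir > tetalzer  (by unconditioned shift, pre-rhotic lowering)
Dodeni: *tetaldir
  tetaldir → tetaltir   [unconditioned shift]
  tetaltir → sesalsir   [unconditioned shift]
  sesalsir (rule 3 does not apply)
  giving Dodeni sesalsir.
No other proto-form is consistent with every reflex, so the reconstruction is *tetaldir.

*tetaldir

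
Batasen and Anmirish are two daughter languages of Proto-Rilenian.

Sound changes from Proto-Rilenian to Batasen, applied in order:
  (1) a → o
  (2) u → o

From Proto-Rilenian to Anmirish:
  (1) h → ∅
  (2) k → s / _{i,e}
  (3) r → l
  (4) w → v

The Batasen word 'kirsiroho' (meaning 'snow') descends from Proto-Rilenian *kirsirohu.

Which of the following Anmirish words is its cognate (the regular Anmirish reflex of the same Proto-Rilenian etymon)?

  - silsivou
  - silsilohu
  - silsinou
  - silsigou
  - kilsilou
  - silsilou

silsilou

Anmirish: *kirsirohu
  kirsirohu → kirsirou   [h-loss]
  kirsirou → sirsirou   [palatalisation]
  sirsirou → silsilou   [unconditioned shift]
  silsilou (rule 4 does not apply)
  giving Anmirish silsilou.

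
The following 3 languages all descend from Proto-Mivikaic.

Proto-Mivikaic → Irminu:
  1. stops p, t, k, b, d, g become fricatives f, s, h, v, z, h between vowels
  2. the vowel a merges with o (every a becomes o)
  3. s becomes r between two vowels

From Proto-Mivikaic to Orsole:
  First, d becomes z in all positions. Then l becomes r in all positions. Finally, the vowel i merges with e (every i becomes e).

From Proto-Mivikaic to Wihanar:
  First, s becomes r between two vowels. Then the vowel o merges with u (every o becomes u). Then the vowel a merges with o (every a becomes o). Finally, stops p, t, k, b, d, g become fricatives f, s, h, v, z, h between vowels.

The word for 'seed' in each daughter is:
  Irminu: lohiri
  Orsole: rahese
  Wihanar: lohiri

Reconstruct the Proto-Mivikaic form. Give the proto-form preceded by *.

Position 2: Irminu has o, Orsole has a, Wihanar has o. Orsole preserves a here (none of its changes turn any other segment into a), so the proto-segment is *a.
Position 1: Irminu has l, Orsole has r, Wihanar has l. Irminu preserves l here (none of its changes turn any other segment into l), so the proto-segment is *l.
Continuing position by position gives *lahisi; check it forward:
Irminu: *lahisi
  lahisi (rule 1 does not apply)
  lahisi → lohisi   [vowel merger]
  lohisi → lohiri   [rhotacism]
  giving Irminu lohiri.
Orsole: start from *lahisi.
  rule 1: no change — lahisi
  rule 2 (unconditioned shift): lahisi → rahisi
  rule 3 (vowel merger): rahisi → rahese
  ⇒ Orsole rahese
Wihanar: *lahisi > lahiri > lohiri  (by rhotacism, vowel merger)
*lahisi is the unique common source.

*lahisi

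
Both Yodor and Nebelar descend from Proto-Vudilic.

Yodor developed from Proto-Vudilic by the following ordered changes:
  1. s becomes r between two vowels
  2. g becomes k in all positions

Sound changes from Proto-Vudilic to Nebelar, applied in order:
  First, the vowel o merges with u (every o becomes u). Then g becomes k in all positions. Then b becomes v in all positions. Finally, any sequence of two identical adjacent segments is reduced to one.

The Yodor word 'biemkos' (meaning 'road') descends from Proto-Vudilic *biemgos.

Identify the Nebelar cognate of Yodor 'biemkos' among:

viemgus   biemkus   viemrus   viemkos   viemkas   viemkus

Nebelar: start from *biemgos.
  rule 1 (vowel merger): biemgos → biemgus
  rule 2 (unconditioned shift): biemgus → biemkus
  rule 3 (unconditioned shift): biemkus → viemkus
  rule 4: no change — viemkus
  ⇒ Nebelar viemkus
Only 'viemkus' matches the regular Nebelar development of *biemgos.

viemkus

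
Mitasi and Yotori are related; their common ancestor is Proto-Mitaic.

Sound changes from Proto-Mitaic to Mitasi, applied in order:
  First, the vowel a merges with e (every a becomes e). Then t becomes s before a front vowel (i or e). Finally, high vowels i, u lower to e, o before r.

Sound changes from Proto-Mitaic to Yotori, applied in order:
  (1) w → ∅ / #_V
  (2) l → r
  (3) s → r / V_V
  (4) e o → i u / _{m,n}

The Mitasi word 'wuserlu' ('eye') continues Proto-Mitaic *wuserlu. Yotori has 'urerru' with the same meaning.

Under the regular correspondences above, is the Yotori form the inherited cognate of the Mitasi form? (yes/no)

yes

Derive the expected Yotori reflex of *wuserlu:
Yotori: *wuserlu
  wuserlu → userlu   [glide loss]
  userlu → userru   [unconditioned shift]
  userru → urerru   [rhotacism]
  urerru (rule 4 does not apply)
  giving Yotori urerru.
Yotori 'urerru' matches the regular reflex exactly, so the pair is cognate.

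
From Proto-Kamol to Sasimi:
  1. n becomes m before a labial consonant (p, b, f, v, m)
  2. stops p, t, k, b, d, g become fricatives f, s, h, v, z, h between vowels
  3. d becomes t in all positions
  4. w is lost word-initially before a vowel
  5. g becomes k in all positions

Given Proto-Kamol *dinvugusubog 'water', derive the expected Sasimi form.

Sasimi: *dinvugusubog
  dinvugusubog → dimvugusubog   [nasal place assimilation]
  dimvugusubog → dimvuhusuvog   [intervocalic lenition]
  dimvuhusuvog → timvuhusuvog   [unconditioned shift]
  timvuhusuvog (rule 4 does not apply)
  timvuhusuvog → timvuhusuvok   [unconditioned shift]
  giving Sasimi timvuhusuvok.

timvuhusuvok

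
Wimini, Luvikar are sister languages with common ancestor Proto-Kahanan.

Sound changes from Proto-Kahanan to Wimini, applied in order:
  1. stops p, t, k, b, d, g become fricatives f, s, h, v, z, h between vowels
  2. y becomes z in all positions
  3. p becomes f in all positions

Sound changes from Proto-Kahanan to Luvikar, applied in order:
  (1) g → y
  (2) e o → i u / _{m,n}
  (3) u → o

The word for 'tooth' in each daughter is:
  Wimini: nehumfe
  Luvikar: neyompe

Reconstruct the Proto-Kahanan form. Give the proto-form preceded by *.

Position 4: Wimini has u, Luvikar has o. Wimini preserves u here (none of its changes turn any other segment into u), so the proto-segment is *u.
Position 3: Wimini has h, Luvikar has y. Taking the neighbouring segments as reconstructed: Wimini h could go back to *k or *g or *h; Luvikar y could go back to *g or *y — the one source consistent with every daughter is *g.
Position 6: Wimini has f, Luvikar has p. Luvikar preserves p here (none of its changes turn any other segment into p), so the proto-segment is *p.
The remaining positions agree across the daughters. Check the candidate against every language:
Wimini: *negumpe > nehumpe > nehumfe  (by intervocalic lenition, unconditioned shift)
Luvikar: *negumpe > neyumpe > neyompe  (by unconditioned shift, vowel merger)
Only *negumpe yields all of Wimini nehumfe, Luvikar neyompe.

*negumpe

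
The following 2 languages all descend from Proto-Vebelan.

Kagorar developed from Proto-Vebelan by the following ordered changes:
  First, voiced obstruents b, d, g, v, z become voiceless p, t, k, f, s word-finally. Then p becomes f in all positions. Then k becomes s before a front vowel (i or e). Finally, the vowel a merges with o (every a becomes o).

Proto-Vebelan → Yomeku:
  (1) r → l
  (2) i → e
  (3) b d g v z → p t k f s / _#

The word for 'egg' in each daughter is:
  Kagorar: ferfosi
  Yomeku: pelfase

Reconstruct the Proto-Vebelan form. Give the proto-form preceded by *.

*perfasi

Position 1: Kagorar has f, Yomeku has p. Taking the neighbouring segments as reconstructed: Kagorar f could go back to *p or *f; Yomeku p can only go back to *p — the one source consistent with every daughter is *p.
Position 7: Kagorar has i, Yomeku has e. Kagorar preserves i here (none of its changes turn any other segment into i), so the proto-segment is *i.
This points to *perfasi. Verify forward in each daughter:
Kagorar: start from *perfasi.
  rule 1: no change — perfasi
  rule 2 (unconditioned shift): perfasi → ferfasi
  rule 3: no change — ferfasi
  rule 4 (vowel merger): ferfasi → ferfosi
  ⇒ Kagorar ferfosi
Yomeku: *perfasi
  perfasi → pelfasi   [unconditioned shift]
  pelfasi → pelfase   [vowel merger]
  pelfase (rule 3 does not apply)
  giving Yomeku pelfase.
No other proto-form is consistent with every reflex, so the reconstruction is *perfasi.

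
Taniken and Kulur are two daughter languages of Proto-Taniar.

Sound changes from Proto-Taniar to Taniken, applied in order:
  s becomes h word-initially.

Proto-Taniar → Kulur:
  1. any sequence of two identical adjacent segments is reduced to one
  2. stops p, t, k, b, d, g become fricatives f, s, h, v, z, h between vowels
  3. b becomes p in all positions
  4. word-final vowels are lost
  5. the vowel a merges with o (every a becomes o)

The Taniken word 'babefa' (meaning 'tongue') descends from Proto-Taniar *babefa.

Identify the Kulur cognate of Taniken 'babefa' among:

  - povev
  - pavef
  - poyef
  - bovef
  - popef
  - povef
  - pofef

povef

Kulur: *babefa
  babefa (rule 1 does not apply)
  babefa → bavefa   [intervocalic lenition]
  bavefa → pavefa   [unconditioned shift]
  pavefa → pavef   [apocope]
  pavef → povef   [vowel merger]
  giving Kulur povef.
Among the options, 'povef' alone shows every Kulur change applied in order.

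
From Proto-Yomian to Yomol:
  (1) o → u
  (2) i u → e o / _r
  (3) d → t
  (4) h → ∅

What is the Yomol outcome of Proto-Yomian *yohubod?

Yomol: start from *yohubod.
  rule 1 (vowel merger): yohubod → yuhubud
  rule 2: no change — yuhubud
  rule 3 (unconditioned shift): yuhubud → yuhubut
  rule 4 (h-loss): yuhubut → yuubut
  ⇒ Yomol yuubut

yuubut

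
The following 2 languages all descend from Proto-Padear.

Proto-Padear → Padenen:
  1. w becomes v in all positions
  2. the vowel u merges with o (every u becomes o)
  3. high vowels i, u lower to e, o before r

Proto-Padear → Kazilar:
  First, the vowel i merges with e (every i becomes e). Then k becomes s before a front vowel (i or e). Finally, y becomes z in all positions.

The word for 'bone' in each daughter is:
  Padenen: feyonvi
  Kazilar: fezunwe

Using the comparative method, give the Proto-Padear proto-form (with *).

Position 7: Padenen has i, Kazilar has e. Padenen preserves i here (none of its changes turn any other segment into i), so the proto-segment is *i.
Position 4: Padenen has o, Kazilar has u. Kazilar preserves u here (none of its changes turn any other segment into u), so the proto-segment is *u.
Position 3: Padenen has y, Kazilar has z. Padenen preserves y here (none of its changes turn any other segment into y), so the proto-segment is *y.
This points to *feyunwi. Verify forward in each daughter:
Padenen: start from *feyunwi.
  rule 1 (unconditioned shift): feyunwi → feyunvi
  rule 2 (vowel merger): feyunvi → feyonvi
  rule 3: no change — feyonvi
  ⇒ Padenen feyonvi
Kazilar: *feyunwi > feyunwe > fezunwe  (by vowel merger, unconditioned shift)
*feyunwi is the unique common source.

*feyunwi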